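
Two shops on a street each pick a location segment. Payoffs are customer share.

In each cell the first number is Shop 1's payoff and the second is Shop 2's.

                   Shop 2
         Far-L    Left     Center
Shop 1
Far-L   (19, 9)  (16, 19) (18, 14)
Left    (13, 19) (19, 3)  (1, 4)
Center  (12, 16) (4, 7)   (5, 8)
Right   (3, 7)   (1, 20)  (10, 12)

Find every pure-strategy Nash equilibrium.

(Far-L, Far-L): Shop 2 can switch to Left (9 → 19). Not NE.
(Far-L, Left): Shop 1 can switch to Left (16 → 19). Not NE.
(Far-L, Center): Shop 2 can switch to Left (14 → 19). Not NE.
(Left, Far-L): Shop 1 can switch to Far-L (13 → 19). Not NE.
(Left, Left): Shop 2 can switch to Far-L (3 → 19). Not NE.
(Left, Center): Shop 1 can switch to Far-L (1 → 18). Not NE.
(Center, Far-L): Shop 1 can switch to Far-L (12 → 19). Not NE.
(Center, Left): Shop 1 can switch to Far-L (4 → 16). Not NE.
(Center, Center): Shop 1 can switch to Far-L (5 → 18). Not NE.
(Right, Far-L): Shop 1 can switch to Far-L (3 → 19). Not NE.
(Right, Left): Shop 1 can switch to Far-L (1 → 16). Not NE.
(Right, Center): Shop 1 can switch to Far-L (10 → 18). Not NE.

none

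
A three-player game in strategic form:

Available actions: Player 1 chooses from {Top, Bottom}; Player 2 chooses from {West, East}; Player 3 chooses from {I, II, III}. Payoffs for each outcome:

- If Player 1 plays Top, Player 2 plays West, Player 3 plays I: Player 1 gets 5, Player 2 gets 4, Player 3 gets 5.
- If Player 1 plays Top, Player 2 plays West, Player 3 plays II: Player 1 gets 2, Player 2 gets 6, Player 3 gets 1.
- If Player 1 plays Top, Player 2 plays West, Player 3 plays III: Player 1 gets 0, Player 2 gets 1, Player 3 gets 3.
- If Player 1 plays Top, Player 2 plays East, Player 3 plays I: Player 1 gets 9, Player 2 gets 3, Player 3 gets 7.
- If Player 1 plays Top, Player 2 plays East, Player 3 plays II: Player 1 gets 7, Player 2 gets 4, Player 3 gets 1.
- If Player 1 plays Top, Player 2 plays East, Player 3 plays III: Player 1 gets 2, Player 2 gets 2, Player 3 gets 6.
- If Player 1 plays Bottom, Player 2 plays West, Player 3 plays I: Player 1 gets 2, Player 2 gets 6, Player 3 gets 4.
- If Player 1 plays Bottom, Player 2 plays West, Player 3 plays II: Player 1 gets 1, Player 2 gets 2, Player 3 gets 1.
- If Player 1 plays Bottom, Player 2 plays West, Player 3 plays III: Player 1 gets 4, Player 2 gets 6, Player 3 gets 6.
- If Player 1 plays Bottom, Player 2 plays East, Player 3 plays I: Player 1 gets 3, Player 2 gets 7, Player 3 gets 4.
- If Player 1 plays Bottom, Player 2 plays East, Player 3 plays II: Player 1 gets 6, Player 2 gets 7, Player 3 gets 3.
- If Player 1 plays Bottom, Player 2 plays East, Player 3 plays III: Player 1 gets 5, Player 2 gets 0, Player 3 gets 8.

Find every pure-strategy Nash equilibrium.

(Top, West, I): Player 1 gets 5, best alternative 2; Player 2 gets 4, best alternative 3; Player 3 gets 5, best alternative 3. No profitable deviation — NE.
(Top, West, II): Player 3 can switch to I (1 → 5). Not NE.
(Top, West, III): Player 1 can switch to Bottom (0 → 4). Not NE.
(Top, East, I): Player 2 can switch to West (3 → 4). Not NE.
(Top, East, II): Player 2 can switch to West (4 → 6). Not NE.
(Top, East, III): Player 1 can switch to Bottom (2 → 5). Not NE.
(Bottom, West, I): Player 1 can switch to Top (2 → 5). Not NE.
(Bottom, West, II): Player 1 can switch to Top (1 → 2). Not NE.
(Bottom, West, III): Player 1 gets 4, best alternative 0; Player 2 gets 6, best alternative 0; Player 3 gets 6, best alternative 4. No profitable deviation — NE.
(Bottom, East, I): Player 1 can switch to Top (3 → 9). Not NE.
(Bottom, East, II): Player 1 can switch to Top (6 → 7). Not NE.
(Bottom, East, III): Player 2 can switch to West (0 → 6). Not NE.

Pure-strategy Nash equilibria: (Top, West, I); (Bottom, West, III)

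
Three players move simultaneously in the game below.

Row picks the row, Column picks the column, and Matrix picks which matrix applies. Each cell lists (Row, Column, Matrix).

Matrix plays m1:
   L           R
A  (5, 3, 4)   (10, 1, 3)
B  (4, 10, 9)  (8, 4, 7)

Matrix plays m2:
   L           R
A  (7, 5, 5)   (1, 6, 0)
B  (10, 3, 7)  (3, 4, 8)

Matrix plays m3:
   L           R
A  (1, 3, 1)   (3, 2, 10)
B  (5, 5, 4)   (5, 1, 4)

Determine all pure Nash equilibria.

Mark each player's best response to every combination of opponents' strategies; a profile where every player is best-responding is a pure Nash equilibrium.
Row against (L, m1): payoffs 5, 4 → best response A.
Row against (L, m2): payoffs 7, 10 → best response B.
Row against (L, m3): payoffs 1, 5 → best response B.
Row against (R, m1): payoffs 10, 8 → best response A.
Row against (R, m2): payoffs 1, 3 → best response B.
Row against (R, m3): payoffs 3, 5 → best response B.
Column against (A, m1): payoffs 3, 1 → best response L.
Column against (A, m2): payoffs 5, 6 → best response R.
Column against (A, m3): payoffs 3, 2 → best response L.
Column against (B, m1): payoffs 10, 4 → best response L.
Column against (B, m2): payoffs 3, 4 → best response R.
Column against (B, m3): payoffs 5, 1 → best response L.
Matrix against (A, L): payoffs 4, 5, 1 → best response m2.
Matrix against (A, R): payoffs 3, 0, 10 → best response m3.
Matrix against (B, L): payoffs 9, 7, 4 → best response m1.
Matrix against (B, R): payoffs 7, 8, 4 → best response m2.
Mutual best responses: (B, R, m2).

(B, R, m2)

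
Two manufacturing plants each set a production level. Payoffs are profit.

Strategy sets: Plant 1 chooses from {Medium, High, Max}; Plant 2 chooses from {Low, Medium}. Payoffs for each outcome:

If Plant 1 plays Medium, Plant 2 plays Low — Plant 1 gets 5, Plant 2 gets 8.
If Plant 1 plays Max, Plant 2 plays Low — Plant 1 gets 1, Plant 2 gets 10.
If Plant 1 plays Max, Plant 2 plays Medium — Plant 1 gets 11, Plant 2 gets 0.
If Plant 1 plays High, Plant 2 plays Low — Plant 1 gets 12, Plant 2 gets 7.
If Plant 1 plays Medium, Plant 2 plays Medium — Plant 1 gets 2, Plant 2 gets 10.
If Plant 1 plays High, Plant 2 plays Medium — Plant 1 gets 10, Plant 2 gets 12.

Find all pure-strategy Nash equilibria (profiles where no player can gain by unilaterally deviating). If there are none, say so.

none

(Medium, Low): Plant 1 can switch to High (5 → 12). Not NE.
(Medium, Medium): Plant 1 can switch to High (2 → 10). Not NE.
(High, Low): Plant 2 can switch to Medium (7 → 12). Not NE.
(High, Medium): Plant 1 can switch to Max (10 → 11). Not NE.
(Max, Low): Plant 1 can switch to Medium (1 → 5). Not NE.
(Max, Medium): Plant 2 can switch to Low (0 → 10). Not NE.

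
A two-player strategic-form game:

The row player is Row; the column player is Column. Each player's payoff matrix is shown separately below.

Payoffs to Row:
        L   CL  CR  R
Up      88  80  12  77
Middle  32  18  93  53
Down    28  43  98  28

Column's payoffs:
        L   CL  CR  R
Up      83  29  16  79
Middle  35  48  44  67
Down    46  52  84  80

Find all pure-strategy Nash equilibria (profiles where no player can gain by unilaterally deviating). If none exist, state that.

(Up, L); (Down, CR)

Row against L: payoffs 88, 32, 28 → best response Up.
Row against CL: payoffs 80, 18, 43 → best response Up.
Row against CR: payoffs 12, 93, 98 → best response Down.
Row against R: payoffs 77, 53, 28 → best response Up.
Column against Up: payoffs 83, 29, 16, 79 → best response L.
Column against Middle: payoffs 35, 48, 44, 67 → best response R.
Column against Down: payoffs 46, 52, 84, 80 → best response CR.
Mutual best responses: (Up, L); (Down, CR).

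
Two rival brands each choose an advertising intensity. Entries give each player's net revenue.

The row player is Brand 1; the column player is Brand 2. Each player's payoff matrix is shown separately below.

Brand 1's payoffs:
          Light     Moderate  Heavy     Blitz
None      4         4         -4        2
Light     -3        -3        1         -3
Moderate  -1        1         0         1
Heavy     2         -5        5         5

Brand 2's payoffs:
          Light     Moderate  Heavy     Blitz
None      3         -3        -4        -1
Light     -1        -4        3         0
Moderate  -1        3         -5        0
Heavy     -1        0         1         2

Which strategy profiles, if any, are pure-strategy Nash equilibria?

(None, Light): Brand 1 gets 4, best alternative 2; Brand 2 gets 3, best alternative -1. No profitable deviation — NE.
(None, Moderate): Brand 2 can switch to Light (-3 → 3). Not NE.
(None, Heavy): Brand 1 can switch to Light (-4 → 1). Not NE.
(None, Blitz): Brand 1 can switch to Heavy (2 → 5). Not NE.
(Light, Light): Brand 1 can switch to None (-3 → 4). Not NE.
(Light, Moderate): Brand 1 can switch to None (-3 → 4). Not NE.
(Light, Heavy): Brand 1 can switch to Heavy (1 → 5). Not NE.
(Light, Blitz): Brand 1 can switch to None (-3 → 2). Not NE.
(Moderate, Light): Brand 1 can switch to None (-1 → 4). Not NE.
(Heavy, Blitz): Brand 1 gets 5, best alternative 2; Brand 2 gets 2, best alternative 1. No profitable deviation — NE.
(The remaining 6 profiles each have a profitable deviation by the same check.)

Pure-strategy Nash equilibria: (None, Light); (Heavy, Blitz)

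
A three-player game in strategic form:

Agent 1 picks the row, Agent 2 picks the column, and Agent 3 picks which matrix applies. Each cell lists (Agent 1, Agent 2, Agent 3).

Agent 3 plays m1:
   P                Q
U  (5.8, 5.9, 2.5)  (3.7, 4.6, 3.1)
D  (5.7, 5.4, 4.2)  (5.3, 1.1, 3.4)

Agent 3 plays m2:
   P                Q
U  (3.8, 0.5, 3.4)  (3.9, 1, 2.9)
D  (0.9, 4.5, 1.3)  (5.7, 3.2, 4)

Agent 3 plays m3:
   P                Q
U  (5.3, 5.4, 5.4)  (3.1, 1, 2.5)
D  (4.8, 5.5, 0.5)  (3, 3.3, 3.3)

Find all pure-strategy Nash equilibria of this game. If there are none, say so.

The unique pure-strategy Nash equilibrium is (U, P, m3).

Agent 1 against (P, m1): payoffs 5.8, 5.7 → best response U.
Agent 1 against (P, m2): payoffs 3.8, 0.9 → best response U.
Agent 1 against (P, m3): payoffs 5.3, 4.8 → best response U.
Agent 1 against (Q, m1): payoffs 3.7, 5.3 → best response D.
Agent 1 against (Q, m2): payoffs 3.9, 5.7 → best response D.
Agent 1 against (Q, m3): payoffs 3.1, 3 → best response U.
Agent 2 against (U, m1): payoffs 5.9, 4.6 → best response P.
Agent 2 against (U, m2): payoffs 0.5, 1 → best response Q.
Agent 2 against (U, m3): payoffs 5.4, 1 → best response P.
Agent 2 against (D, m1): payoffs 5.4, 1.1 → best response P.
Agent 2 against (D, m2): payoffs 4.5, 3.2 → best response P.
Agent 2 against (D, m3): payoffs 5.5, 3.3 → best response P.
Agent 3 against (U, P): payoffs 2.5, 3.4, 5.4 → best response m3.
Agent 3 against (U, Q): payoffs 3.1, 2.9, 2.5 → best response m1.
Agent 3 against (D, P): payoffs 4.2, 1.3, 0.5 → best response m1.
Agent 3 against (D, Q): payoffs 3.4, 4, 3.3 → best response m2.
Mutual best responses: (U, P, m3).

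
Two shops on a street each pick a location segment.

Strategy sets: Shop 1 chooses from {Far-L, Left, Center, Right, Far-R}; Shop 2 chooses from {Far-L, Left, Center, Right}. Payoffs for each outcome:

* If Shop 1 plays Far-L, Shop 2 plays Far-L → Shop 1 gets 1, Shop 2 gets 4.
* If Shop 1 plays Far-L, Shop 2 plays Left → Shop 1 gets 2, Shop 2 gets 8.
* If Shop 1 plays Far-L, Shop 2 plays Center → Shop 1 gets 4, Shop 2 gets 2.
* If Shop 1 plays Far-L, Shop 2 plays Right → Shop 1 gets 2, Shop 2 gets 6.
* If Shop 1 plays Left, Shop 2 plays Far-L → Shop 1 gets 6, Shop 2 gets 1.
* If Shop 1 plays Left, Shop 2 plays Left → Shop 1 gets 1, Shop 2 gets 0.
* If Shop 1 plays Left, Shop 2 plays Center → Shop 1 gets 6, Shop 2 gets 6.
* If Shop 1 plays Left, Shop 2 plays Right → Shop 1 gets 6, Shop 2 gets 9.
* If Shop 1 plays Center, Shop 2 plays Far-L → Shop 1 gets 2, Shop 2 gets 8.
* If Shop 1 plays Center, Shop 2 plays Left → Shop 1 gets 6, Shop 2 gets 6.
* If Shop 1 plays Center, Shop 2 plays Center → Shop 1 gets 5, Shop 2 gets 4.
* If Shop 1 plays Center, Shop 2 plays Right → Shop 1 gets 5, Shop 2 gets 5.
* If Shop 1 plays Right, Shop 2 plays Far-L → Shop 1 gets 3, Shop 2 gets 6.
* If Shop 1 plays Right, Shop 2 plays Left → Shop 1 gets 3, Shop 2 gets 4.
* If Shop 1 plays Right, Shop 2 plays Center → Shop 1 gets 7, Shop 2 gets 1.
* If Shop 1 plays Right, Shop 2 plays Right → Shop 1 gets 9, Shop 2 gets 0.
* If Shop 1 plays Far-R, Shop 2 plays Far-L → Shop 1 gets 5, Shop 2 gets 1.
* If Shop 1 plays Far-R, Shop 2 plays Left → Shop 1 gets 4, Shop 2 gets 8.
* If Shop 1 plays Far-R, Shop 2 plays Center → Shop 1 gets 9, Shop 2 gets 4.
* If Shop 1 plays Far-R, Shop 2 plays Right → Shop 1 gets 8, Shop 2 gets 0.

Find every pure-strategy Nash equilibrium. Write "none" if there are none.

This game has no pure Nash equilibrium.

Shop 1 against Far-L: payoffs 1, 6, 2, 3, 5 → best response Left.
Shop 1 against Left: payoffs 2, 1, 6, 3, 4 → best response Center.
Shop 1 against Center: payoffs 4, 6, 5, 7, 9 → best response Far-R.
Shop 1 against Right: payoffs 2, 6, 5, 9, 8 → best response Right.
Shop 2 against Far-L: payoffs 4, 8, 2, 6 → best response Left.
Shop 2 against Left: payoffs 1, 0, 6, 9 → best response Right.
Shop 2 against Center: payoffs 8, 6, 4, 5 → best response Far-L.
Shop 2 against Right: payoffs 6, 4, 1, 0 → best response Far-L.
Shop 2 against Far-R: payoffs 1, 8, 4, 0 → best response Left.
No profile is a mutual best response for all players.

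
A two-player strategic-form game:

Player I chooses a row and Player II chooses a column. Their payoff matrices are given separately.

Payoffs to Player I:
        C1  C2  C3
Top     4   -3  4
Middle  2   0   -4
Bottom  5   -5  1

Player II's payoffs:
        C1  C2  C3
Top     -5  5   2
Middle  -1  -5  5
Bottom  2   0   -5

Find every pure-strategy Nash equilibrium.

(Bottom, C1)

Check each profile: it is a Nash equilibrium iff no player can strictly gain by switching unilaterally.
(Top, C1): Player I can switch to Bottom (4 → 5). Not NE.
(Top, C2): Player I can switch to Middle (-3 → 0). Not NE.
(Top, C3): Player II can switch to C2 (2 → 5). Not NE.
(Middle, C1): Player I can switch to Top (2 → 4). Not NE.
(Middle, C2): Player II can switch to C1 (-5 → -1). Not NE.
(Middle, C3): Player I can switch to Top (-4 → 4). Not NE.
(Bottom, C1): Player I gets 5, best alternative 4; Player II gets 2, best alternative 0. No profitable deviation — NE.
(Bottom, C2): Player I can switch to Top (-5 → -3). Not NE.
(Bottom, C3): Player I can switch to Top (1 → 4). Not NE.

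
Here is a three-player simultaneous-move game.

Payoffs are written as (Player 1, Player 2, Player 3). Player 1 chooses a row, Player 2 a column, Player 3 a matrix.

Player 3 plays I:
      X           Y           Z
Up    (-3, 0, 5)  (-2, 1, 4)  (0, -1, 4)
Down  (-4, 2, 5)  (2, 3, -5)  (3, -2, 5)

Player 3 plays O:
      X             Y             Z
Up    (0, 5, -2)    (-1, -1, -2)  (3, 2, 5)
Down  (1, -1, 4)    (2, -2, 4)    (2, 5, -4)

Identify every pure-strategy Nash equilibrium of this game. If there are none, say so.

For each strategy profile, look for a profitable unilateral deviation.
(Up, X, I): Player 2 can switch to Y (0 → 1). Not NE.
(Up, X, O): Player 1 can switch to Down (0 → 1). Not NE.
(Up, Y, I): Player 1 can switch to Down (-2 → 2). Not NE.
(Up, Y, O): Player 1 can switch to Down (-1 → 2). Not NE.
(Up, Z, I): Player 1 can switch to Down (0 → 3). Not NE.
(Up, Z, O): Player 2 can switch to X (2 → 5). Not NE.
(Down, X, I): Player 1 can switch to Up (-4 → -3). Not NE.
(Down, X, O): Player 2 can switch to Z (-1 → 5). Not NE.
(Down, Y, I): Player 3 can switch to O (-5 → 4). Not NE.
(Down, Y, O): Player 2 can switch to X (-2 → -1). Not NE.
(Down, Z, I): Player 2 can switch to X (-2 → 2). Not NE.
(Down, Z, O): Player 1 can switch to Up (2 → 3). Not NE.

There is no pure-strategy Nash equilibrium.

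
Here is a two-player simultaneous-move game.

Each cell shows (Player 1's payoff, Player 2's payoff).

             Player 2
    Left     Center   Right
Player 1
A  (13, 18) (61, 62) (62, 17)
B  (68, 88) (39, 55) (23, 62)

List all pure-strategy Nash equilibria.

For each strategy profile, look for a profitable unilateral deviation.
(A, Left): Player 1 can switch to B (13 → 68). Not NE.
(A, Center): Player 1 gets 61, best alternative 39; Player 2 gets 62, best alternative 18. No profitable deviation — NE.
(A, Right): Player 2 can switch to Left (17 → 18). Not NE.
(B, Left): Player 1 gets 68, best alternative 13; Player 2 gets 88, best alternative 62. No profitable deviation — NE.
(B, Center): Player 1 can switch to A (39 → 61). Not NE.
(B, Right): Player 1 can switch to A (23 → 62). Not NE.

(A, Center); (B, Left)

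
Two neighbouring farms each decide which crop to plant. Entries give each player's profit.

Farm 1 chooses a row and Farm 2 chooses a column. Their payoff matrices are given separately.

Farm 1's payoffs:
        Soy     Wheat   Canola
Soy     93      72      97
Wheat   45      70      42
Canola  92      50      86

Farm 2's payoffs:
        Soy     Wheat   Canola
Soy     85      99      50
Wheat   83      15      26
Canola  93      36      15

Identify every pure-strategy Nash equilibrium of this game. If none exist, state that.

For each strategy profile, look for a profitable unilateral deviation.
(Soy, Soy): Farm 2 can switch to Wheat (85 → 99). Not NE.
(Soy, Wheat): Farm 1 gets 72, best alternative 70; Farm 2 gets 99, best alternative 85. No profitable deviation — NE.
(Soy, Canola): Farm 2 can switch to Soy (50 → 85). Not NE.
(Wheat, Soy): Farm 1 can switch to Soy (45 → 93). Not NE.
(Wheat, Wheat): Farm 1 can switch to Soy (70 → 72). Not NE.
(Wheat, Canola): Farm 1 can switch to Soy (42 → 97). Not NE.
(Canola, Soy): Farm 1 can switch to Soy (92 → 93). Not NE.
(Canola, Wheat): Farm 1 can switch to Soy (50 → 72). Not NE.
(Canola, Canola): Farm 1 can switch to Soy (86 → 97). Not NE.

(Soy, Wheat)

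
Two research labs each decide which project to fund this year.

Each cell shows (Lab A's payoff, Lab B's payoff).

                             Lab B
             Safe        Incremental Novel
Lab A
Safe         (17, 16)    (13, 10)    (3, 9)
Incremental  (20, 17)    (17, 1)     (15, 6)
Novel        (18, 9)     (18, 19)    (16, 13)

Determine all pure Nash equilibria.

For each strategy profile, look for a profitable unilateral deviation.
(Safe, Safe): Lab A can switch to Incremental (17 → 20). Not NE.
(Safe, Incremental): Lab A can switch to Incremental (13 → 17). Not NE.
(Safe, Novel): Lab A can switch to Incremental (3 → 15). Not NE.
(Incremental, Safe): Lab A gets 20, best alternative 18; Lab B gets 17, best alternative 6. No profitable deviation — NE.
(Incremental, Incremental): Lab A can switch to Novel (17 → 18). Not NE.
(Incremental, Novel): Lab A can switch to Novel (15 → 16). Not NE.
(Novel, Safe): Lab A can switch to Incremental (18 → 20). Not NE.
(Novel, Incremental): Lab A gets 18, best alternative 17; Lab B gets 19, best alternative 13. No profitable deviation — NE.
(Novel, Novel): Lab B can switch to Incremental (13 → 19). Not NE.

The pure Nash equilibria are (Incremental, Safe), (Novel, Incremental).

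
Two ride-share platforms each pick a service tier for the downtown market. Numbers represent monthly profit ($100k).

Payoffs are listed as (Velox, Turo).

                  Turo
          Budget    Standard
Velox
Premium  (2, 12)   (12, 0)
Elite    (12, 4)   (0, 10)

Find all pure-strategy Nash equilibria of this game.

No pure-strategy Nash equilibrium.

(Premium, Budget): Velox can switch to Elite (2 → 12). Not NE.
(Premium, Standard): Turo can switch to Budget (0 → 12). Not NE.
(Elite, Budget): Turo can switch to Standard (4 → 10). Not NE.
(Elite, Standard): Velox can switch to Premium (0 → 12). Not NE.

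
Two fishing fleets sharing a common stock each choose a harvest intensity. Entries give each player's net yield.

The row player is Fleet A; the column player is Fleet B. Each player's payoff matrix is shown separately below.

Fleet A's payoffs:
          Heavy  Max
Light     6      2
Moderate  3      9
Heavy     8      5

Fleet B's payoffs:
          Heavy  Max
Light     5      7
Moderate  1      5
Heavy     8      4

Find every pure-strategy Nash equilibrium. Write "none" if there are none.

(Moderate, Max) and (Heavy, Heavy)

(Light, Heavy): Fleet A can switch to Heavy (6 → 8). Not NE.
(Light, Max): Fleet A can switch to Moderate (2 → 9). Not NE.
(Moderate, Heavy): Fleet A can switch to Light (3 → 6). Not NE.
(Moderate, Max): Fleet A gets 9, best alternative 5; Fleet B gets 5, best alternative 1. No profitable deviation — NE.
(Heavy, Heavy): Fleet A gets 8, best alternative 6; Fleet B gets 8, best alternative 4. No profitable deviation — NE.
(Heavy, Max): Fleet A can switch to Moderate (5 → 9). Not NE.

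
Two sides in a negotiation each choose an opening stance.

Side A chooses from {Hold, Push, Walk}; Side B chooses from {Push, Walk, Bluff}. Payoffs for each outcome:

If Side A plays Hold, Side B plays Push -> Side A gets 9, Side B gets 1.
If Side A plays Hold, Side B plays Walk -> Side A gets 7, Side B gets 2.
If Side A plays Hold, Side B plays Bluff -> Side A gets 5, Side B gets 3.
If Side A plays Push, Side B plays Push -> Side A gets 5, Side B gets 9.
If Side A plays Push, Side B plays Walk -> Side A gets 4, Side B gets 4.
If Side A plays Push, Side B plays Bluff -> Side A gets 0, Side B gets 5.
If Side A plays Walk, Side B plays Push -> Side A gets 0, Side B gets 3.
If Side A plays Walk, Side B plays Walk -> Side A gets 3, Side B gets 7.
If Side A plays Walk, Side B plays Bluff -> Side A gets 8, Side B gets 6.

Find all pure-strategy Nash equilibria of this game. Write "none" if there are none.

Side A against Push: payoffs 9, 5, 0 → best response Hold.
Side A against Walk: payoffs 7, 4, 3 → best response Hold.
Side A against Bluff: payoffs 5, 0, 8 → best response Walk.
Side B against Hold: payoffs 1, 2, 3 → best response Bluff.
Side B against Push: payoffs 9, 4, 5 → best response Push.
Side B against Walk: payoffs 3, 7, 6 → best response Walk.
No profile is a mutual best response for all players.

There is no pure-strategy Nash equilibrium.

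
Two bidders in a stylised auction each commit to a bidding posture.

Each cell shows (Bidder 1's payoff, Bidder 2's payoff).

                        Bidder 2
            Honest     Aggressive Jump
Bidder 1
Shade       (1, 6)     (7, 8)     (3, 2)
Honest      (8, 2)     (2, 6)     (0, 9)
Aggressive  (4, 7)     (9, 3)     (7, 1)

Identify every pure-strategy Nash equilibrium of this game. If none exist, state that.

This game has no pure Nash equilibrium.

Bidder 1 against Honest: payoffs 1, 8, 4 → best response Honest.
Bidder 1 against Aggressive: payoffs 7, 2, 9 → best response Aggressive.
Bidder 1 against Jump: payoffs 3, 0, 7 → best response Aggressive.
Bidder 2 against Shade: payoffs 6, 8, 2 → best response Aggressive.
Bidder 2 against Honest: payoffs 2, 6, 9 → best response Jump.
Bidder 2 against Aggressive: payoffs 7, 3, 1 → best response Honest.
No profile is a mutual best response for all players.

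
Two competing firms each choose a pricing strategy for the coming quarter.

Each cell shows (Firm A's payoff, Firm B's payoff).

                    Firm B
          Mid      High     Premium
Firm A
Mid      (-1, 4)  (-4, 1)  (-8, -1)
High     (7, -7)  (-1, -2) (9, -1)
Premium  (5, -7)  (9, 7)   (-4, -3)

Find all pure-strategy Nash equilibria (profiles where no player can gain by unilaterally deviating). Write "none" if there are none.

Pure-strategy Nash equilibria: (High, Premium); (Premium, High)

(Mid, Mid): Firm A can switch to High (-1 → 7). Not NE.
(Mid, High): Firm A can switch to High (-4 → -1). Not NE.
(Mid, Premium): Firm A can switch to High (-8 → 9). Not NE.
(High, Mid): Firm B can switch to High (-7 → -2). Not NE.
(High, High): Firm A can switch to Premium (-1 → 9). Not NE.
(High, Premium): Firm A gets 9, best alternative -4; Firm B gets -1, best alternative -2. No profitable deviation — NE.
(Premium, Mid): Firm A can switch to High (5 → 7). Not NE.
(Premium, High): Firm A gets 9, best alternative -1; Firm B gets 7, best alternative -3. No profitable deviation — NE.
(Premium, Premium): Firm A can switch to High (-4 → 9). Not NE.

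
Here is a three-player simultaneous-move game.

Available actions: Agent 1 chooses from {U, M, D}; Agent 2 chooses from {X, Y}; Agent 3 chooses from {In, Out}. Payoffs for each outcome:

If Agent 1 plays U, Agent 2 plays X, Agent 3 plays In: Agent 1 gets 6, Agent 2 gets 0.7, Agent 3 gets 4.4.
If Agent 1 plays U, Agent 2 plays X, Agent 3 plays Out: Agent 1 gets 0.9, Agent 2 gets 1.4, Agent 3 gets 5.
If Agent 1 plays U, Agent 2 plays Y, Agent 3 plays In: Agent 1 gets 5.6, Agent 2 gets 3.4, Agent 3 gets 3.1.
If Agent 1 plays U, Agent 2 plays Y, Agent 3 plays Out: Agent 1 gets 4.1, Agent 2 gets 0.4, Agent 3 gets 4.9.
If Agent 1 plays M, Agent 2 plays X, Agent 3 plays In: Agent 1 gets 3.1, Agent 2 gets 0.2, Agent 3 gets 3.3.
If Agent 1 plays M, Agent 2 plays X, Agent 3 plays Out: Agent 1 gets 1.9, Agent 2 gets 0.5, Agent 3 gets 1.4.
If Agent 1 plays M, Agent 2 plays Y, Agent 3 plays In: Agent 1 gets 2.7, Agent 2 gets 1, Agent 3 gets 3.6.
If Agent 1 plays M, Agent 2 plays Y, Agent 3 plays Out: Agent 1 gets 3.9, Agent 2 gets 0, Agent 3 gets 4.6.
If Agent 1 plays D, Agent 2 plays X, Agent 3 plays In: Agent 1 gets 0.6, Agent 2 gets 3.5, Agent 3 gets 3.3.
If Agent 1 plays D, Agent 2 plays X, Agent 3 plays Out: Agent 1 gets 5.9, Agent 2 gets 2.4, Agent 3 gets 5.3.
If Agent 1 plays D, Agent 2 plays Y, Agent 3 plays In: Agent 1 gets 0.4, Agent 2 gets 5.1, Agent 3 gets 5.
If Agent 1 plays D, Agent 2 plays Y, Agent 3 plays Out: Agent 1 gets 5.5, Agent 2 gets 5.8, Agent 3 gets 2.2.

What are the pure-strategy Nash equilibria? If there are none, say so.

Check each profile: it is a Nash equilibrium iff no player can strictly gain by switching unilaterally.
(U, X, In): Agent 2 can switch to Y (0.7 → 3.4). Not NE.
(U, X, Out): Agent 1 can switch to M (0.9 → 1.9). Not NE.
(U, Y, In): Agent 3 can switch to Out (3.1 → 4.9). Not NE.
(U, Y, Out): Agent 1 can switch to D (4.1 → 5.5). Not NE.
(M, X, In): Agent 1 can switch to U (3.1 → 6). Not NE.
(M, X, Out): Agent 1 can switch to D (1.9 → 5.9). Not NE.
(The remaining 6 profiles each have a profitable deviation by the same check.)

No pure-strategy Nash equilibrium.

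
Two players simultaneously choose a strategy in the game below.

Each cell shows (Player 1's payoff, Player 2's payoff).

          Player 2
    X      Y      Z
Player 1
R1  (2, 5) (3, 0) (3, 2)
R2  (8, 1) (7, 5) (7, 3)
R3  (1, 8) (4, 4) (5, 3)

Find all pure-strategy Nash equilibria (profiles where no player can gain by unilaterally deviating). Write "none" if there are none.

(R1, X): Player 1 can switch to R2 (2 → 8). Not NE.
(R1, Y): Player 1 can switch to R2 (3 → 7). Not NE.
(R1, Z): Player 1 can switch to R2 (3 → 7). Not NE.
(R2, X): Player 2 can switch to Y (1 → 5). Not NE.
(R2, Y): Player 1 gets 7, best alternative 4; Player 2 gets 5, best alternative 3. No profitable deviation — NE.
(R2, Z): Player 2 can switch to Y (3 → 5). Not NE.
(R3, X): Player 1 can switch to R1 (1 → 2). Not NE.
(R3, Y): Player 1 can switch to R2 (4 → 7). Not NE.
(R3, Z): Player 1 can switch to R2 (5 → 7). Not NE.

The unique pure-strategy Nash equilibrium is (R2, Y).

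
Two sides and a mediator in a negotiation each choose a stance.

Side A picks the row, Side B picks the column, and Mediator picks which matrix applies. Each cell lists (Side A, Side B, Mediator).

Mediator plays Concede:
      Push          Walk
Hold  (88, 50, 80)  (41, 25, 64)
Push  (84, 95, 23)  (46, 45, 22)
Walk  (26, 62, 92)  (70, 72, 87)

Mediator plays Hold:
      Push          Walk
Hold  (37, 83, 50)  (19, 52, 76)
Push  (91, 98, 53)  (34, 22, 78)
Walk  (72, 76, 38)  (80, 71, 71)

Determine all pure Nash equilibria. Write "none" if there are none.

The pure Nash equilibria are (Hold, Push, Concede) and (Push, Push, Hold) and (Walk, Walk, Concede).

For each player, find the best response to each opponent profile; mutual best responses are the pure NE.
Side A against (Push, Concede): payoffs 88, 84, 26 → best response Hold.
Side A against (Push, Hold): payoffs 37, 91, 72 → best response Push.
Side A against (Walk, Concede): payoffs 41, 46, 70 → best response Walk.
Side A against (Walk, Hold): payoffs 19, 34, 80 → best response Walk.
Side B against (Hold, Concede): payoffs 50, 25 → best response Push.
Side B against (Hold, Hold): payoffs 83, 52 → best response Push.
Side B against (Push, Concede): payoffs 95, 45 → best response Push.
Side B against (Push, Hold): payoffs 98, 22 → best response Push.
Side B against (Walk, Concede): payoffs 62, 72 → best response Walk.
Side B against (Walk, Hold): payoffs 76, 71 → best response Push.
Mediator against (Hold, Push): payoffs 80, 50 → best response Concede.
Mediator against (Hold, Walk): payoffs 64, 76 → best response Hold.
Mediator against (Push, Push): payoffs 23, 53 → best response Hold.
Mediator against (Push, Walk): payoffs 22, 78 → best response Hold.
Mediator against (Walk, Push): payoffs 92, 38 → best response Concede.
Mediator against (Walk, Walk): payoffs 87, 71 → best response Concede.
Mutual best responses: (Hold, Push, Concede); (Push, Push, Hold); (Walk, Walk, Concede).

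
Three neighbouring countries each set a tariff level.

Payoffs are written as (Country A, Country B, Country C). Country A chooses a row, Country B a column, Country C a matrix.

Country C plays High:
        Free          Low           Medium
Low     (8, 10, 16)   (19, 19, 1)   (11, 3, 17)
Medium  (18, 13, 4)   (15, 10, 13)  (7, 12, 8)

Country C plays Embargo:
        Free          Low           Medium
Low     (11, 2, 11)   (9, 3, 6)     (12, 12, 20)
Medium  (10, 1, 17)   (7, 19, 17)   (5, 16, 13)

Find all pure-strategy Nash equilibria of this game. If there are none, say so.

(Low, Medium, Embargo)

Country A against (Free, High): payoffs 8, 18 → best response Medium.
Country A against (Free, Embargo): payoffs 11, 10 → best response Low.
Country A against (Low, High): payoffs 19, 15 → best response Low.
Country A against (Low, Embargo): payoffs 9, 7 → best response Low.
Country A against (Medium, High): payoffs 11, 7 → best response Low.
Country A against (Medium, Embargo): payoffs 12, 5 → best response Low.
Country B against (Low, High): payoffs 10, 19, 3 → best response Low.
Country B against (Low, Embargo): payoffs 2, 3, 12 → best response Medium.
Country B against (Medium, High): payoffs 13, 10, 12 → best response Free.
Country B against (Medium, Embargo): payoffs 1, 19, 16 → best response Low.
Country C against (Low, Free): payoffs 16, 11 → best response High.
Country C against (Low, Low): payoffs 1, 6 → best response Embargo.
Country C against (Low, Medium): payoffs 17, 20 → best response Embargo.
Country C against (Medium, Free): payoffs 4, 17 → best response Embargo.
Country C against (Medium, Low): payoffs 13, 17 → best response Embargo.
Country C against (Medium, Medium): payoffs 8, 13 → best response Embargo.
Mutual best responses: (Low, Medium, Embargo).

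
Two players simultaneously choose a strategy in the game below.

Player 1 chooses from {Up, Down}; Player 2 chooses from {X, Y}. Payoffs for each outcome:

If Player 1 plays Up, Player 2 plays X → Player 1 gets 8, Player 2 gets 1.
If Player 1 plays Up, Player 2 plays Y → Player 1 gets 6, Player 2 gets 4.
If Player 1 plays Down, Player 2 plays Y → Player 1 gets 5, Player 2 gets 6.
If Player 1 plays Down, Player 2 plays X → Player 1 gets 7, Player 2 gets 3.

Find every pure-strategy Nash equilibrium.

(Up, Y)

Check each profile: it is a Nash equilibrium iff no player can strictly gain by switching unilaterally.
(Up, X): Player 2 can switch to Y (1 → 4). Not NE.
(Up, Y): Player 1 gets 6, best alternative 5; Player 2 gets 4, best alternative 1. No profitable deviation — NE.
(Down, X): Player 1 can switch to Up (7 → 8). Not NE.
(Down, Y): Player 1 can switch to Up (5 → 6). Not NE.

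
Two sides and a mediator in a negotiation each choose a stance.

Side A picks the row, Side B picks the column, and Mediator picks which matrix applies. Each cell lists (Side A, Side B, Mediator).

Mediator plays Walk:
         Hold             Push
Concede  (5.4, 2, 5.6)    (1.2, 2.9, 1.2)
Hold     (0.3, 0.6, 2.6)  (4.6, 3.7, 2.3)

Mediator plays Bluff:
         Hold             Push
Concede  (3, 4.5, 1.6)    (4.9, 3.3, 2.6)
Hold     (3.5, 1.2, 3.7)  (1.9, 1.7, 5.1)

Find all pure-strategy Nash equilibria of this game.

Side A against (Hold, Walk): payoffs 5.4, 0.3 → best response Concede.
Side A against (Hold, Bluff): payoffs 3, 3.5 → best response Hold.
Side A against (Push, Walk): payoffs 1.2, 4.6 → best response Hold.
Side A against (Push, Bluff): payoffs 4.9, 1.9 → best response Concede.
Side B against (Concede, Walk): payoffs 2, 2.9 → best response Push.
Side B against (Concede, Bluff): payoffs 4.5, 3.3 → best response Hold.
Side B against (Hold, Walk): payoffs 0.6, 3.7 → best response Push.
Side B against (Hold, Bluff): payoffs 1.2, 1.7 → best response Push.
Mediator against (Concede, Hold): payoffs 5.6, 1.6 → best response Walk.
Mediator against (Concede, Push): payoffs 1.2, 2.6 → best response Bluff.
Mediator against (Hold, Hold): payoffs 2.6, 3.7 → best response Bluff.
Mediator against (Hold, Push): payoffs 2.3, 5.1 → best response Bluff.
No profile is a mutual best response for all players.

This game has no pure Nash equilibrium.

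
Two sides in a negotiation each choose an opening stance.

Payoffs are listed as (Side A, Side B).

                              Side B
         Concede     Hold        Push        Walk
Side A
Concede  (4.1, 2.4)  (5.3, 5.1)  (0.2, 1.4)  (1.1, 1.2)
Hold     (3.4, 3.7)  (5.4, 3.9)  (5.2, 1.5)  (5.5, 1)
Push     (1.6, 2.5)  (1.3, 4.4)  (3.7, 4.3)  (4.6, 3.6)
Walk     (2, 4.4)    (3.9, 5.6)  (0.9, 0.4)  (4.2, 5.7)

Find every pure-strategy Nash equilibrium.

(Hold, Hold)

Side A against Concede: payoffs 4.1, 3.4, 1.6, 2 → best response Concede.
Side A against Hold: payoffs 5.3, 5.4, 1.3, 3.9 → best response Hold.
Side A against Push: payoffs 0.2, 5.2, 3.7, 0.9 → best response Hold.
Side A against Walk: payoffs 1.1, 5.5, 4.6, 4.2 → best response Hold.
Side B against Concede: payoffs 2.4, 5.1, 1.4, 1.2 → best response Hold.
Side B against Hold: payoffs 3.7, 3.9, 1.5, 1 → best response Hold.
Side B against Push: payoffs 2.5, 4.4, 4.3, 3.6 → best response Hold.
Side B against Walk: payoffs 4.4, 5.6, 0.4, 5.7 → best response Walk.
Mutual best responses: (Hold, Hold).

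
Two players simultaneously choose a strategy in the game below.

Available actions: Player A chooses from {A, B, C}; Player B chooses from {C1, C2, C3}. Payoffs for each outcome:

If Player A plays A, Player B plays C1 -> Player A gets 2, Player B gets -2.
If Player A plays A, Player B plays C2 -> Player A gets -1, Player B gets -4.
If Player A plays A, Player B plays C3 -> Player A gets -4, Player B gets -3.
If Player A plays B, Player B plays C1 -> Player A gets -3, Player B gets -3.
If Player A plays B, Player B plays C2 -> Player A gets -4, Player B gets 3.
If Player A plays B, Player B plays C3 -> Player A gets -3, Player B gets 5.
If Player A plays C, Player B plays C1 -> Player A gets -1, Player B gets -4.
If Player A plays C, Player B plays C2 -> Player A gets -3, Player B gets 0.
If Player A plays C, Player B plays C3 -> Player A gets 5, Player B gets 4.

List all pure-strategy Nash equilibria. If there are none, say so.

The pure Nash equilibria are (A, C1); (C, C3).

(A, C1): Player A gets 2, best alternative -1; Player B gets -2, best alternative -3. No profitable deviation — NE.
(A, C2): Player B can switch to C1 (-4 → -2). Not NE.
(A, C3): Player A can switch to B (-4 → -3). Not NE.
(B, C1): Player A can switch to A (-3 → 2). Not NE.
(B, C2): Player A can switch to A (-4 → -1). Not NE.
(B, C3): Player A can switch to C (-3 → 5). Not NE.
(C, C1): Player A can switch to A (-1 → 2). Not NE.
(C, C2): Player A can switch to A (-3 → -1). Not NE.
(C, C3): Player A gets 5, best alternative -3; Player B gets 4, best alternative 0. No profitable deviation — NE.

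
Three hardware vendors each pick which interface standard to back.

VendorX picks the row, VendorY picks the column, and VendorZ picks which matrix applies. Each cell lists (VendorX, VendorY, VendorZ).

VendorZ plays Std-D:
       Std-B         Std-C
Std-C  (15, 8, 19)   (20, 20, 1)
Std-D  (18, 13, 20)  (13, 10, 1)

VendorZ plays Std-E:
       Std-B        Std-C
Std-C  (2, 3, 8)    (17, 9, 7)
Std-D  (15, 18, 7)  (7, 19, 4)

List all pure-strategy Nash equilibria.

(Std-C, Std-C, Std-E); (Std-D, Std-B, Std-D)

(Std-C, Std-B, Std-D): VendorX can switch to Std-D (15 → 18). Not NE.
(Std-C, Std-B, Std-E): VendorX can switch to Std-D (2 → 15). Not NE.
(Std-C, Std-C, Std-D): VendorZ can switch to Std-E (1 → 7). Not NE.
(Std-C, Std-C, Std-E): VendorX gets 17, best alternative 7; VendorY gets 9, best alternative 3; VendorZ gets 7, best alternative 1. No profitable deviation — NE.
(Std-D, Std-B, Std-D): VendorX gets 18, best alternative 15; VendorY gets 13, best alternative 10; VendorZ gets 20, best alternative 7. No profitable deviation — NE.
(Std-D, Std-B, Std-E): VendorY can switch to Std-C (18 → 19). Not NE.
(Std-D, Std-C, Std-D): VendorX can switch to Std-C (13 → 20). Not NE.
(Std-D, Std-C, Std-E): VendorX can switch to Std-C (7 → 17). Not NE.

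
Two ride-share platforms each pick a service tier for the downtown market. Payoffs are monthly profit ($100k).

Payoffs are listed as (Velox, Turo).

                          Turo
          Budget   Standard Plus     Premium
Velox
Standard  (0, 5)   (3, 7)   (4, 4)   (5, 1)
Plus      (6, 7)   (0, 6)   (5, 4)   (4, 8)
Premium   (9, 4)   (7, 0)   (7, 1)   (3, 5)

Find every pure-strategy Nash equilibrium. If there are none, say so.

(Standard, Budget): Velox can switch to Plus (0 → 6). Not NE.
(Standard, Standard): Velox can switch to Premium (3 → 7). Not NE.
(Standard, Plus): Velox can switch to Plus (4 → 5). Not NE.
(Standard, Premium): Turo can switch to Budget (1 → 5). Not NE.
(Plus, Budget): Velox can switch to Premium (6 → 9). Not NE.
(Plus, Standard): Velox can switch to Standard (0 → 3). Not NE.
(Plus, Plus): Velox can switch to Premium (5 → 7). Not NE.
(Plus, Premium): Velox can switch to Standard (4 → 5). Not NE.
(The remaining 4 profiles each have a profitable deviation by the same check.)

none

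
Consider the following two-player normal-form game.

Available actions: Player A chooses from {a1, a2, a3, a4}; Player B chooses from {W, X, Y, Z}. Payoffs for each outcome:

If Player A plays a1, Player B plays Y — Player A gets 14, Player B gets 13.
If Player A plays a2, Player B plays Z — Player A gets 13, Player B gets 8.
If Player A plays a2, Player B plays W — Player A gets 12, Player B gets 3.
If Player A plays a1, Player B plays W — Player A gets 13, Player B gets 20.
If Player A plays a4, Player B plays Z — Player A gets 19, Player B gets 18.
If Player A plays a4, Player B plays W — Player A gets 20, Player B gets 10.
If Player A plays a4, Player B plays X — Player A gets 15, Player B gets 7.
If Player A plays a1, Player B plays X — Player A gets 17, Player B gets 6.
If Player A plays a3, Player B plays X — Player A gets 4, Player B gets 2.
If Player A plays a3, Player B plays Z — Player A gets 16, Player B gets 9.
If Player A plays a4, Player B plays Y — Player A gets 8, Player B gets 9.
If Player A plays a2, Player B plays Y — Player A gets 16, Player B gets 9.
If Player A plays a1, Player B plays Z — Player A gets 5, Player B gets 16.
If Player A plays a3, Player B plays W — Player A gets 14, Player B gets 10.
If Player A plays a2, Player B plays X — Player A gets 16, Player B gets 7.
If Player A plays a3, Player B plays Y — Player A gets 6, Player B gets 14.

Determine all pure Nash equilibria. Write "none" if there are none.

(a1, W): Player A can switch to a3 (13 → 14). Not NE.
(a1, X): Player B can switch to W (6 → 20). Not NE.
(a1, Y): Player A can switch to a2 (14 → 16). Not NE.
(a1, Z): Player A can switch to a2 (5 → 13). Not NE.
(a2, W): Player A can switch to a1 (12 → 13). Not NE.
(a2, X): Player A can switch to a1 (16 → 17). Not NE.
(a2, Y): Player A gets 16, best alternative 14; Player B gets 9, best alternative 8. No profitable deviation — NE.
(a2, Z): Player A can switch to a3 (13 → 16). Not NE.
(a3, W): Player A can switch to a4 (14 → 20). Not NE.
(a3, X): Player A can switch to a1 (4 → 17). Not NE.
(a3, Y): Player A can switch to a1 (6 → 14). Not NE.
(a4, Z): Player A gets 19, best alternative 16; Player B gets 18, best alternative 10. No profitable deviation — NE.
(The remaining 4 profiles each have a profitable deviation by the same check.)

Pure-strategy Nash equilibria: (a2, Y) and (a4, Z)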